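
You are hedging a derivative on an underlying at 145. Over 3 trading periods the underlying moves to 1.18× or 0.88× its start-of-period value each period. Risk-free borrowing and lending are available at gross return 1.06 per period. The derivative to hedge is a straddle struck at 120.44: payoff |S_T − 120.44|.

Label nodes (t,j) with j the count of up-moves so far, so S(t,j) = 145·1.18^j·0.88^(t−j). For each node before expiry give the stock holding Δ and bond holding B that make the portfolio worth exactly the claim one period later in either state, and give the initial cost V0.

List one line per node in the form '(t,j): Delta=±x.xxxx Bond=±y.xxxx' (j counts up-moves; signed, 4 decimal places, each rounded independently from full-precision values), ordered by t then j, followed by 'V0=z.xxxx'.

Under the risk-neutral measure, an up-move has probability p* = (R−d)/(u−d) = 0.6000 and values discount at R = 1.06.
At expiry t=3: V(3,0)=21.6266, V(3,1)=12.0598, V(3,2)=57.2302, V(3,3)=117.7996
Node (2,0) S=112.2880: V=(p*·12.0598+(1−p*)·21.6266)/1.06=14.9873; Δ=(12.0598−21.6266)/(132.4998−98.8134)=-0.2840; B=V−Δ·S=46.8764
Node (2,1) S=150.5680: V=(p*·57.2302+(1−p*)·12.0598)/1.06=36.9454; Δ=(57.2302−12.0598)/(177.6702−132.4998)=1.0000; B=V−Δ·S=-113.6226
Node (2,2) S=201.8980: V=(p*·117.7996+(1−p*)·57.2302)/1.06=88.2754; Δ=(117.7996−57.2302)/(238.2396−177.6702)=1.0000; B=V−Δ·S=-113.6226
Node (1,0) S=127.6000: V=(p*·36.9454+(1−p*)·14.9873)/1.06=26.5680; Δ=(36.9454−14.9873)/(150.5680−112.2880)=0.5736; B=V−Δ·S=-46.6255
Node (1,1) S=171.1000: V=(p*·88.2754+(1−p*)·36.9454)/1.06=63.9088; Δ=(88.2754−36.9454)/(201.8980−150.5680)=1.0000; B=V−Δ·S=-107.1912
Node (0,0) S=145.0000: V=(p*·63.9088+(1−p*)·26.5680)/1.06=46.2005; Δ=(63.9088−26.5680)/(171.1000−127.6000)=0.8584; B=V−Δ·S=-78.2688
Each (Δ,B) replicates both successor values, so the strategy is self-financing and V0 is arbitrage-free.

(0,0): Delta=0.8584 Bond=-78.2688
(1,0): Delta=0.5736 Bond=-46.6255
(1,1): Delta=1.0000 Bond=-107.1912
(2,0): Delta=-0.2840 Bond=46.8764
(2,1): Delta=1.0000 Bond=-113.6226
(2,2): Delta=1.0000 Bond=-113.6226
V0=46.2005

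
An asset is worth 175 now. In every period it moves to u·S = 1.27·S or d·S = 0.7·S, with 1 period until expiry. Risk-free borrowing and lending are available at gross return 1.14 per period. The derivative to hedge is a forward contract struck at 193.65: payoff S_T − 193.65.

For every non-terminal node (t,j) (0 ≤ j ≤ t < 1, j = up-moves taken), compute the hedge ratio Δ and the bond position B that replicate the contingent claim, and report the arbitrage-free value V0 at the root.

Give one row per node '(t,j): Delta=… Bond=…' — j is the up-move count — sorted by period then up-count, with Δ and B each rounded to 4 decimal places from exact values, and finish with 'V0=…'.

No-arbitrage ⇒ martingale measure with p* = (R−d)/(u−d) = 0.7719.
Payoff layer (t=1): V(1,0)=-71.1500, V(1,1)=28.6000
(0,0): S=175.0000. Δ = (V_up−V_dn)/(S_up−S_dn) = (28.6000−-71.1500)/(222.2500−122.5000) = 1.0000. V = [p*·28.6000 + (1−p*)·-71.1500]/1.14 = 5.1316. B = V − Δ·S = -169.8684.
The time-0 hedge costs 5.1316, which is the no-arbitrage price.

(0,0): Delta=1.0000 Bond=-169.8684
V0=5.1316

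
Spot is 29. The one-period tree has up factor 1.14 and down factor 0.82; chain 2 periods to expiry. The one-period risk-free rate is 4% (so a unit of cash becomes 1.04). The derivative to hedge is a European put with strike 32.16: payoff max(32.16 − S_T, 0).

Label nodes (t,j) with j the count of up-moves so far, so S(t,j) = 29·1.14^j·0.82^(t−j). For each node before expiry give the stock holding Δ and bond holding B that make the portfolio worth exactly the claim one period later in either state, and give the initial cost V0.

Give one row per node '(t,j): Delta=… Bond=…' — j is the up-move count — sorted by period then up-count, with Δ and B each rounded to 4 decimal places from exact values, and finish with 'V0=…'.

Under the risk-neutral measure, an up-move has probability p* = (R−d)/(u−d) = 0.6875 and values discount at R = 1.04.
Terminal values V(2,·): V(2,0)=12.6604, V(2,1)=5.0508, V(2,2)=0.0000
Node (1,0) S=23.7800: V=(p*·5.0508+(1−p*)·12.6604)/1.04=7.1431; Δ=(5.0508−12.6604)/(27.1092−19.4996)=-1.0000; B=V−Δ·S=30.9231
Node (1,1) S=33.0600: V=(p*·0.0000+(1−p*)·5.0508)/1.04=1.5177; Δ=(0.0000−5.0508)/(37.6884−27.1092)=-0.4774; B=V−Δ·S=17.3014
Node (0,0) S=29.0000: V=(p*·1.5177+(1−p*)·7.1431)/1.04=3.1496; Δ=(1.5177−7.1431)/(33.0600−23.7800)=-0.6062; B=V−Δ·S=20.7290
Root portfolio cost Δ·29+B reproduces V0=3.1496.

(0,0): Delta=-0.6062 Bond=20.7290
(1,0): Delta=-1.0000 Bond=30.9231
(1,1): Delta=-0.4774 Bond=17.3014
V0=3.1496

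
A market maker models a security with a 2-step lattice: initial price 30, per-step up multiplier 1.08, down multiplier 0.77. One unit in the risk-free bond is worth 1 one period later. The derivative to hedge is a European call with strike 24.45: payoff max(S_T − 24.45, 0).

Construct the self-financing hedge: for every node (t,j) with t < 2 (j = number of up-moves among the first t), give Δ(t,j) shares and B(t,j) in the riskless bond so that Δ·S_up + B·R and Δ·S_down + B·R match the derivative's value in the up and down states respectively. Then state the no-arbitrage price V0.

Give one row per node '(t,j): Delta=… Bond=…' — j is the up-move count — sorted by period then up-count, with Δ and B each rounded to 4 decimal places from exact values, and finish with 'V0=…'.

Since d<R<u, set p* = (R−d)/(u−d) = 0.7419; price each node as the discounted p*-expectation of its children.
Terminal values V(2,·): V(2,0)=0.0000, V(2,1)=0.4980, V(2,2)=10.5420
(1,0): S=23.1000. Δ = (V_up−V_dn)/(S_up−S_dn) = (0.4980−0.0000)/(24.9480−17.7870) = 0.0695. V = [p*·0.4980 + (1−p*)·0.0000]/1 = 0.3695. B = V − Δ·S = -1.2370.
(1,1): S=32.4000. Δ = (V_up−V_dn)/(S_up−S_dn) = (10.5420−0.4980)/(34.9920−24.9480) = 1.0000. V = [p*·10.5420 + (1−p*)·0.4980]/1 = 7.9500. B = V − Δ·S = -24.4500.
(0,0): S=30.0000. Δ = (V_up−V_dn)/(S_up−S_dn) = (7.9500−0.3695)/(32.4000−23.1000) = 0.8151. V = [p*·7.9500 + (1−p*)·0.3695]/1 = 5.9937. B = V − Δ·S = -18.4595.
Self-financing check: at every node Δ·S+B equals the discounted successor values.

(0,0): Delta=0.8151 Bond=-18.4595
(1,0): Delta=0.0695 Bond=-1.2370
(1,1): Delta=1.0000 Bond=-24.4500
V0=5.9937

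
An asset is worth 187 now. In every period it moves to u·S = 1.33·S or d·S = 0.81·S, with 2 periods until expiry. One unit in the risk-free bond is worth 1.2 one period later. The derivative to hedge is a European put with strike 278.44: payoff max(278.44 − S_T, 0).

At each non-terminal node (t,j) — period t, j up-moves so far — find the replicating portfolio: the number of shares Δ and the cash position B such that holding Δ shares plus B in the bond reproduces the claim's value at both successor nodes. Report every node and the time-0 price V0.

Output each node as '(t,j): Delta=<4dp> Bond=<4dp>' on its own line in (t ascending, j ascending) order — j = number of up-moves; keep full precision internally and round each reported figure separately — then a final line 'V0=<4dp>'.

(0,0): Delta=-0.6636 Bond=150.8943
(1,0): Delta=-1.0000 Bond=232.0333
(1,1): Delta=-0.5953 Bond=164.0864
V0=26.8081

Under the risk-neutral measure, an up-move has probability p* = (R−d)/(u−d) = 0.7500 and values discount at R = 1.2.
At expiry t=2: V(2,0)=155.7493, V(2,1)=76.9849, V(2,2)=0.0000
(1,0): S=151.4700. Δ = (V_up−V_dn)/(S_up−S_dn) = (76.9849−155.7493)/(201.4551−122.6907) = -1.0000. V = [p*·76.9849 + (1−p*)·155.7493]/1.2 = 80.5633. B = V − Δ·S = 232.0333.
(1,1): S=248.7100. Δ = (V_up−V_dn)/(S_up−S_dn) = (0.0000−76.9849)/(330.7843−201.4551) = -0.5953. V = [p*·0.0000 + (1−p*)·76.9849]/1.2 = 16.0385. B = V − Δ·S = 164.0864.
(0,0): S=187.0000. Δ = (V_up−V_dn)/(S_up−S_dn) = (16.0385−80.5633)/(248.7100−151.4700) = -0.6636. V = [p*·16.0385 + (1−p*)·80.5633]/1.2 = 26.8081. B = V − Δ·S = 150.8943.
Self-financing check: at every node Δ·S+B equals the discounted successor values.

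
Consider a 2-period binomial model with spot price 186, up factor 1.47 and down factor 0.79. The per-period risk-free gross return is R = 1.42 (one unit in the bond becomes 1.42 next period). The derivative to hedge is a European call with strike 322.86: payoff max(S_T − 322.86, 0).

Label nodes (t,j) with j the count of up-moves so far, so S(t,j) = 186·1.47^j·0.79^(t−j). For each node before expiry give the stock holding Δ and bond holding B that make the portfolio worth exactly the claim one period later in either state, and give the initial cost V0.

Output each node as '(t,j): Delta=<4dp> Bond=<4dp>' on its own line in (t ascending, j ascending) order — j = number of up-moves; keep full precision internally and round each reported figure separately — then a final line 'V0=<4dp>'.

(0,0): Delta=0.4079 Bond=-42.2056
(1,0): Delta=0.0000 Bond=0.0000
(1,1): Delta=0.4253 Bond=-64.6885
V0=33.6577

Risk-neutral probability p* = (R−d)/(u−d) = (1.42−0.79)/(1.47−0.79) = 0.9265.
Terminal values V(2,·): V(2,0)=0.0000, V(2,1)=0.0000, V(2,2)=79.0674
Node (1,0) S=146.9400: V=(p*·0.0000+(1−p*)·0.0000)/1.42=0.0000; Δ=(0.0000−0.0000)/(216.0018−116.0826)=0.0000; B=V−Δ·S=0.0000
Node (1,1) S=273.4200: V=(p*·79.0674+(1−p*)·0.0000)/1.42=51.5871; Δ=(79.0674−0.0000)/(401.9274−216.0018)=0.4253; B=V−Δ·S=-64.6885
Node (0,0) S=186.0000: V=(p*·51.5871+(1−p*)·0.0000)/1.42=33.6577; Δ=(51.5871−0.0000)/(273.4200−146.9400)=0.4079; B=V−Δ·S=-42.2056
The time-0 hedge costs 33.6577, which is the no-arbitrage price.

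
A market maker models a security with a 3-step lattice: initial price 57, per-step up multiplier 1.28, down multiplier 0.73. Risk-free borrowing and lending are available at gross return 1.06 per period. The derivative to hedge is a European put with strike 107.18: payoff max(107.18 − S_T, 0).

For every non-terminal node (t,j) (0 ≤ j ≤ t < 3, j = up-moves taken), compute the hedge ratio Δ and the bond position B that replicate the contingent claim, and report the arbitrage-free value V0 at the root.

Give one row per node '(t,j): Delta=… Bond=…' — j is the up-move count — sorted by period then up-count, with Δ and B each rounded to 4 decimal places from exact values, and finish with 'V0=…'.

Risk-neutral probability p* = (R−d)/(u−d) = (1.06−0.73)/(1.28−0.73) = 0.6000.
Payoff layer (t=3): V(3,0)=85.0060, V(3,1)=68.2996, V(3,2)=39.0062, V(3,3)=0.0000
  t=2,j=0: stock 30.3753 → up 38.8804 (V=68.2996), down 22.1740 (V=85.0060). Price 70.7379; hedge Δ=-1.0000, bond B=101.1132.
  t=2,j=1: stock 53.2608 → up 68.1738 (V=39.0062), down 38.8804 (V=68.2996). Price 47.8524; hedge Δ=-1.0000, bond B=101.1132.
  t=2,j=2: stock 93.3888 → up 119.5377 (V=0.0000), down 68.1738 (V=39.0062). Price 14.7193; hedge Δ=-0.7594, bond B=85.6396.
  t=1,j=0: stock 41.6100 → up 53.2608 (V=47.8524), down 30.3753 (V=70.7379). Price 53.7798; hedge Δ=-1.0000, bond B=95.3898.
  t=1,j=1: stock 72.9600 → up 93.3888 (V=14.7193), down 53.2608 (V=47.8524). Price 26.3892; hedge Δ=-0.8257, bond B=86.6312.
  t=0,j=0: stock 57.0000 → up 72.9600 (V=26.3892), down 41.6100 (V=53.7798). Price 35.2316; hedge Δ=-0.8737, bond B=85.0327.
Each (Δ,B) replicates both successor values, so the strategy is self-financing and V0 is arbitrage-free.

(0,0): Delta=-0.8737 Bond=85.0327
(1,0): Delta=-1.0000 Bond=95.3898
(1,1): Delta=-0.8257 Bond=86.6312
(2,0): Delta=-1.0000 Bond=101.1132
(2,1): Delta=-1.0000 Bond=101.1132
(2,2): Delta=-0.7594 Bond=85.6396
V0=35.2316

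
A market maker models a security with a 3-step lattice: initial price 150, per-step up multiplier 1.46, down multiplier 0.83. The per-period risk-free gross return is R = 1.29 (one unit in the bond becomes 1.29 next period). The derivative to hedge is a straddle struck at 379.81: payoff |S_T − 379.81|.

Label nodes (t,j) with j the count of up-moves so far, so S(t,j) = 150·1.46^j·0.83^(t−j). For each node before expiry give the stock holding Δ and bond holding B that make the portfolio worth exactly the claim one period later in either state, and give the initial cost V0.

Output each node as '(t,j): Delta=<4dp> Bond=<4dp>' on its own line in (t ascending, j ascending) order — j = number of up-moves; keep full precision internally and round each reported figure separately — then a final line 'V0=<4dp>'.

(0,0): Delta=-0.4100 Bond=119.9900
(1,0): Delta=-1.0000 Bond=228.2375
(1,1): Delta=-0.2861 Bond=127.6424
(2,0): Delta=-1.0000 Bond=294.4264
(2,1): Delta=-1.0000 Bond=294.4264
(2,2): Delta=-0.1361 Bond=116.7012
V0=58.4844

The replicating-portfolio and risk-neutral prices coincide; use p* = (1.29−0.83)/(1.46−0.83) = 0.7302 for the latter.
Terminal payoffs: V(3,0)=294.0420, V(3,1)=228.9409, V(3,2)=114.4258, V(3,3)=87.0104
Node (2,0) S=103.3350: V=(p*·228.9409+(1−p*)·294.0420)/1.29=191.0914; Δ=(228.9409−294.0420)/(150.8691−85.7680)=-1.0000; B=V−Δ·S=294.4264
Node (2,1) S=181.7700: V=(p*·114.4258+(1−p*)·228.9409)/1.29=112.6564; Δ=(114.4258−228.9409)/(265.3842−150.8691)=-1.0000; B=V−Δ·S=294.4264
Node (2,2) S=319.7400: V=(p*·87.0104+(1−p*)·114.4258)/1.29=73.1847; Δ=(87.0104−114.4258)/(466.8204−265.3842)=-0.1361; B=V−Δ·S=116.7012
Node (1,0) S=124.5000: V=(p*·112.6564+(1−p*)·191.0914)/1.29=103.7375; Δ=(112.6564−191.0914)/(181.7700−103.3350)=-1.0000; B=V−Δ·S=228.2375
Node (1,1) S=219.0000: V=(p*·73.1847+(1−p*)·112.6564)/1.29=64.9890; Δ=(73.1847−112.6564)/(319.7400−181.7700)=-0.2861; B=V−Δ·S=127.6424
Node (0,0) S=150.0000: V=(p*·64.9890+(1−p*)·103.7375)/1.29=58.4844; Δ=(64.9890−103.7375)/(219.0000−124.5000)=-0.4100; B=V−Δ·S=119.9900
The time-0 hedge costs 58.4844, which is the no-arbitrage price.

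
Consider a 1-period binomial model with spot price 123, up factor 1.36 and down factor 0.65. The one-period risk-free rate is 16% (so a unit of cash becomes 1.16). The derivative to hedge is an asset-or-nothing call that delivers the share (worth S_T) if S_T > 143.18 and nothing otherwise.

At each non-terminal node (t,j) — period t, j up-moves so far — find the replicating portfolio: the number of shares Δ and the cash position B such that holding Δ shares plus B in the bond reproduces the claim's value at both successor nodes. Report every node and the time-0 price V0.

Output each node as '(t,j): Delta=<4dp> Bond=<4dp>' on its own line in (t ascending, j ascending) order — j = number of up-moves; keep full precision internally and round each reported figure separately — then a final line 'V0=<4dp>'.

(0,0): Delta=1.9155 Bond=-132.0204
V0=103.5852

No-arbitrage ⇒ martingale measure with p* = (R−d)/(u−d) = 0.7183.
At expiry t=1: V(1,0)=0.0000, V(1,1)=167.2800
Node (0,0) S=123.0000: V=(p*·167.2800+(1−p*)·0.0000)/1.16=103.5852; Δ=(167.2800−0.0000)/(167.2800−79.9500)=1.9155; B=V−Δ·S=-132.0204
Check: Δ(0,0)·S0 + B(0,0) = 103.5852 = V0.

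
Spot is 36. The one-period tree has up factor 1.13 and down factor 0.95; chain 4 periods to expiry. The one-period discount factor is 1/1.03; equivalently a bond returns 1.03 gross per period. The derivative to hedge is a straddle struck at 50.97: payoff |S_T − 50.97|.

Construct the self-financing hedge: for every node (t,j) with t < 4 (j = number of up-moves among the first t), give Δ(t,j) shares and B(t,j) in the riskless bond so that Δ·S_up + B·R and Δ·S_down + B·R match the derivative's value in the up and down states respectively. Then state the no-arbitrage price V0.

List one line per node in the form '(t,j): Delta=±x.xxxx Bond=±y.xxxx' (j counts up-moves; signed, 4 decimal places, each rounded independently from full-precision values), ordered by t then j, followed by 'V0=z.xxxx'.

Under the risk-neutral measure, an up-move has probability p* = (R−d)/(u−d) = 0.4444 and values discount at R = 1.03.
Payoff layer (t=4): V(4,0)=21.6478, V(4,1)=16.0920, V(4,2)=9.4835, V(4,3)=1.6229, V(4,4)=7.7270
(3,0): S=30.8655. Δ = (V_up−V_dn)/(S_up−S_dn) = (16.0920−21.6478)/(34.8780−29.3222) = -1.0000. V = [p*·16.0920 + (1−p*)·21.6478]/1.03 = 18.6199. B = V − Δ·S = 49.4854.
(3,1): S=36.7137. Δ = (V_up−V_dn)/(S_up−S_dn) = (9.4835−16.0920)/(41.4865−34.8780) = -1.0000. V = [p*·9.4835 + (1−p*)·16.0920]/1.03 = 12.7717. B = V − Δ·S = 49.4854.
(3,2): S=43.6700. Δ = (V_up−V_dn)/(S_up−S_dn) = (1.6229−9.4835)/(49.3471−41.4865) = -1.0000. V = [p*·1.6229 + (1−p*)·9.4835]/1.03 = 5.8155. B = V − Δ·S = 49.4854.
(3,3): S=51.9443. Δ = (V_up−V_dn)/(S_up−S_dn) = (7.7270−1.6229)/(58.6970−49.3471) = 0.6528. V = [p*·7.7270 + (1−p*)·1.6229]/1.03 = 4.2096. B = V − Δ·S = -29.7022.
(2,0): S=32.4900. Δ = (V_up−V_dn)/(S_up−S_dn) = (12.7717−18.6199)/(36.7137−30.8655) = -1.0000. V = [p*·12.7717 + (1−p*)·18.6199]/1.03 = 15.5541. B = V − Δ·S = 48.0441.
(2,1): S=38.6460. Δ = (V_up−V_dn)/(S_up−S_dn) = (5.8155−12.7717)/(43.6700−36.7137) = -1.0000. V = [p*·5.8155 + (1−p*)·12.7717]/1.03 = 9.3981. B = V − Δ·S = 48.0441.
(2,2): S=45.9684. Δ = (V_up−V_dn)/(S_up−S_dn) = (4.2096−5.8155)/(51.9443−43.6700) = -0.1941. V = [p*·4.2096 + (1−p*)·5.8155]/1.03 = 4.9531. B = V − Δ·S = 13.8747.
(1,0): S=34.2000. Δ = (V_up−V_dn)/(S_up−S_dn) = (9.3981−15.5541)/(38.6460−32.4900) = -1.0000. V = [p*·9.3981 + (1−p*)·15.5541]/1.03 = 12.4448. B = V − Δ·S = 46.6448.
(1,1): S=40.6800. Δ = (V_up−V_dn)/(S_up−S_dn) = (4.9531−9.3981)/(45.9684−38.6460) = -0.6070. V = [p*·4.9531 + (1−p*)·9.3981]/1.03 = 7.2064. B = V − Δ·S = 31.9007.
(0,0): S=36.0000. Δ = (V_up−V_dn)/(S_up−S_dn) = (7.2064−12.4448)/(40.6800−34.2000) = -0.8084. V = [p*·7.2064 + (1−p*)·12.4448]/1.03 = 9.8219. B = V − Δ·S = 38.9241.
Root portfolio cost Δ·36+B reproduces V0=9.8219.

(0,0): Delta=-0.8084 Bond=38.9241
(1,0): Delta=-1.0000 Bond=46.6448
(1,1): Delta=-0.6070 Bond=31.9007
(2,0): Delta=-1.0000 Bond=48.0441
(2,1): Delta=-1.0000 Bond=48.0441
(2,2): Delta=-0.1941 Bond=13.8747
(3,0): Delta=-1.0000 Bond=49.4854
(3,1): Delta=-1.0000 Bond=49.4854
(3,2): Delta=-1.0000 Bond=49.4854
(3,3): Delta=0.6528 Bond=-29.7022
V0=9.8219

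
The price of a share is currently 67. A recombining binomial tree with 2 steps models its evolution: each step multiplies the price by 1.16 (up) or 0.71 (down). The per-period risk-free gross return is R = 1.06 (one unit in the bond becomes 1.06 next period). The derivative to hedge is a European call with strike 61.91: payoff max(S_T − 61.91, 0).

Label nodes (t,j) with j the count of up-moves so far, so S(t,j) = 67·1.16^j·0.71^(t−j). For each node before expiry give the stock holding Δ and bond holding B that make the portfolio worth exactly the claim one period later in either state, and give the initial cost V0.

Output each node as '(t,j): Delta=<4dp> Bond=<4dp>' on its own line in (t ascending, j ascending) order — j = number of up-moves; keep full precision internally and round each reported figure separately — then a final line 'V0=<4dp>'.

Risk-neutral probability p* = (R−d)/(u−d) = (1.06−0.71)/(1.16−0.71) = 0.7778.
Terminal values V(2,·): V(2,0)=0.0000, V(2,1)=0.0000, V(2,2)=28.2452
Node (1,0) S=47.5700: V=(p*·0.0000+(1−p*)·0.0000)/1.06=0.0000; Δ=(0.0000−0.0000)/(55.1812−33.7747)=0.0000; B=V−Δ·S=0.0000
Node (1,1) S=77.7200: V=(p*·28.2452+(1−p*)·0.0000)/1.06=20.7250; Δ=(28.2452−0.0000)/(90.1552−55.1812)=0.8076; B=V−Δ·S=-42.0421
Node (0,0) S=67.0000: V=(p*·20.7250+(1−p*)·0.0000)/1.06=15.2070; Δ=(20.7250−0.0000)/(77.7200−47.5700)=0.6874; B=V−Δ·S=-30.8485
Check: Δ(0,0)·S0 + B(0,0) = 15.2070 = V0.

(0,0): Delta=0.6874 Bond=-30.8485
(1,0): Delta=0.0000 Bond=0.0000
(1,1): Delta=0.8076 Bond=-42.0421
V0=15.2070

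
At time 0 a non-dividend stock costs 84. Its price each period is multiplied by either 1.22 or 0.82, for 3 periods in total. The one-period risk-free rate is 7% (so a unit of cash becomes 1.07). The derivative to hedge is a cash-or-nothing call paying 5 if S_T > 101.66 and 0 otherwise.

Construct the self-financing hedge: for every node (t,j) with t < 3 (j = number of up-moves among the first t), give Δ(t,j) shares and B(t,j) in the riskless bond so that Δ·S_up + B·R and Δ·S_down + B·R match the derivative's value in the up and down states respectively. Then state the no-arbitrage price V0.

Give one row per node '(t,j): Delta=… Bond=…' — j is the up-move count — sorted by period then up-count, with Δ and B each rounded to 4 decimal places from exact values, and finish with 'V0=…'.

(0,0): Delta=0.0609 Bond=-2.3277
(1,0): Delta=0.1060 Bond=-5.5955
(1,1): Delta=0.0427 Bond=-0.6278
(2,0): Delta=0.0000 Bond=0.0000
(2,1): Delta=0.1488 Bond=-9.5794
(2,2): Delta=0.0000 Bond=4.6729
V0=2.7901

The replicating-portfolio and risk-neutral prices coincide; use p* = (1.07−0.82)/(1.22−0.82) = 0.6250 for the latter.
Payoff layer (t=3): V(3,0)=0.0000, V(3,1)=0.0000, V(3,2)=5.0000, V(3,3)=5.0000
(2,0): S=56.4816. Δ = (V_up−V_dn)/(S_up−S_dn) = (0.0000−0.0000)/(68.9076−46.3149) = 0.0000. V = [p*·0.0000 + (1−p*)·0.0000]/1.07 = 0.0000. B = V − Δ·S = 0.0000.
(2,1): S=84.0336. Δ = (V_up−V_dn)/(S_up−S_dn) = (5.0000−0.0000)/(102.5210−68.9076) = 0.1488. V = [p*·5.0000 + (1−p*)·0.0000]/1.07 = 2.9206. B = V − Δ·S = -9.5794.
(2,2): S=125.0256. Δ = (V_up−V_dn)/(S_up−S_dn) = (5.0000−5.0000)/(152.5312−102.5210) = 0.0000. V = [p*·5.0000 + (1−p*)·5.0000]/1.07 = 4.6729. B = V − Δ·S = 4.6729.
(1,0): S=68.8800. Δ = (V_up−V_dn)/(S_up−S_dn) = (2.9206−0.0000)/(84.0336−56.4816) = 0.1060. V = [p*·2.9206 + (1−p*)·0.0000]/1.07 = 1.7059. B = V − Δ·S = -5.5955.
(1,1): S=102.4800. Δ = (V_up−V_dn)/(S_up−S_dn) = (4.6729−2.9206)/(125.0256−84.0336) = 0.0427. V = [p*·4.6729 + (1−p*)·2.9206]/1.07 = 3.7531. B = V − Δ·S = -0.6278.
(0,0): S=84.0000. Δ = (V_up−V_dn)/(S_up−S_dn) = (3.7531−1.7059)/(102.4800−68.8800) = 0.0609. V = [p*·3.7531 + (1−p*)·1.7059]/1.07 = 2.7901. B = V − Δ·S = -2.3277.
Root portfolio cost Δ·84+B reproduces V0=2.7901.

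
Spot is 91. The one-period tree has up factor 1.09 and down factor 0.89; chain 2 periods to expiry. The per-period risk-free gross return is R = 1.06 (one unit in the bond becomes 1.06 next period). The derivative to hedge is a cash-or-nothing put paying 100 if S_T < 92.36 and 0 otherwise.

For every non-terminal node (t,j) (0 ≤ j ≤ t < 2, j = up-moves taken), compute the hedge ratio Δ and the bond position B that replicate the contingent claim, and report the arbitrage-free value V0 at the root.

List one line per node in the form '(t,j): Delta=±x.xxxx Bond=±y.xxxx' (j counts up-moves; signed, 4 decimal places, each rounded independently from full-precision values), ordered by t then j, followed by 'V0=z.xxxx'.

(0,0): Delta=-4.4060 Bond=425.6408
(1,0): Delta=0.0000 Bond=94.3396
(1,1): Delta=-5.0408 Bond=514.1509
V0=24.6974

Risk-neutral probability p* = (R−d)/(u−d) = (1.06−0.89)/(1.09−0.89) = 0.8500.
At expiry t=2: V(2,0)=100.0000, V(2,1)=100.0000, V(2,2)=0.0000
Node (1,0) S=80.9900: V=(p*·100.0000+(1−p*)·100.0000)/1.06=94.3396; Δ=(100.0000−100.0000)/(88.2791−72.0811)=0.0000; B=V−Δ·S=94.3396
Node (1,1) S=99.1900: V=(p*·0.0000+(1−p*)·100.0000)/1.06=14.1509; Δ=(0.0000−100.0000)/(108.1171−88.2791)=-5.0408; B=V−Δ·S=514.1509
Node (0,0) S=91.0000: V=(p*·14.1509+(1−p*)·94.3396)/1.06=24.6974; Δ=(14.1509−94.3396)/(99.1900−80.9900)=-4.4060; B=V−Δ·S=425.6408
Self-financing check: at every node Δ·S+B equals the discounted successor values.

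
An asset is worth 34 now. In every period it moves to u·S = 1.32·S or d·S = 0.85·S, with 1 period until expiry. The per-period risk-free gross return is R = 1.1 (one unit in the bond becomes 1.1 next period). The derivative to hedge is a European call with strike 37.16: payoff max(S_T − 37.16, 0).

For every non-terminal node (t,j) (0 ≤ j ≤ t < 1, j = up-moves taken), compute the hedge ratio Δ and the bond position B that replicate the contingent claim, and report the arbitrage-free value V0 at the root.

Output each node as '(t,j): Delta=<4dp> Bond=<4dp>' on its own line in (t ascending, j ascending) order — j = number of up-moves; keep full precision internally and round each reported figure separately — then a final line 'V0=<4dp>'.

The replicating-portfolio and risk-neutral prices coincide; use p* = (1.1−0.85)/(1.32−0.85) = 0.5319 for the latter.
Payoff layer (t=1): V(1,0)=0.0000, V(1,1)=7.7200
  t=0,j=0: stock 34.0000 → up 44.8800 (V=7.7200), down 28.9000 (V=0.0000). Price 3.7331; hedge Δ=0.4831, bond B=-12.6925.
Self-financing check: at every node Δ·S+B equals the discounted successor values.

(0,0): Delta=0.4831 Bond=-12.6925
V0=3.7331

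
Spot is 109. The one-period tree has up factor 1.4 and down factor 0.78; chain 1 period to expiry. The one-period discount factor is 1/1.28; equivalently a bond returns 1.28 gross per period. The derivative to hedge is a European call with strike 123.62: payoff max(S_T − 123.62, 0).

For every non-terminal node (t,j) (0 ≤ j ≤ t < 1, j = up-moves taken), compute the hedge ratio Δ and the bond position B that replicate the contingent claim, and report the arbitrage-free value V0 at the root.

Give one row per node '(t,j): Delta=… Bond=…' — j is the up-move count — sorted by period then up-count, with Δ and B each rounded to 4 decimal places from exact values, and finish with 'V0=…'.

Under the risk-neutral measure, an up-move has probability p* = (R−d)/(u−d) = 0.8065 and values discount at R = 1.28.
Terminal values V(1,·): V(1,0)=0.0000, V(1,1)=28.9800
(0,0): S=109.0000. Δ = (V_up−V_dn)/(S_up−S_dn) = (28.9800−0.0000)/(152.6000−85.0200) = 0.4288. V = [p*·28.9800 + (1−p*)·0.0000]/1.28 = 18.2586. B = V − Δ·S = -28.4834.
Root portfolio cost Δ·109+B reproduces V0=18.2586.

(0,0): Delta=0.4288 Bond=-28.4834
V0=18.2586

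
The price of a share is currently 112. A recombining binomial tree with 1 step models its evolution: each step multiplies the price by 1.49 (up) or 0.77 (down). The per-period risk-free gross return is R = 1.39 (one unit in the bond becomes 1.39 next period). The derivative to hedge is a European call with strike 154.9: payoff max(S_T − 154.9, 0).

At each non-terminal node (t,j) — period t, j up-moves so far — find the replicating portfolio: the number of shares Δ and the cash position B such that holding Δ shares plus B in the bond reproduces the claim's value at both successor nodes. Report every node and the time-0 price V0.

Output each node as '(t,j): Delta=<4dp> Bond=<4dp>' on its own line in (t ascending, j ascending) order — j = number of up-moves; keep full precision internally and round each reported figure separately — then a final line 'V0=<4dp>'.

(0,0): Delta=0.1486 Bond=-9.2172
V0=7.4217

The replicating-portfolio and risk-neutral prices coincide; use p* = (1.39−0.77)/(1.49−0.77) = 0.8611 for the latter.
At expiry t=1: V(1,0)=0.0000, V(1,1)=11.9800
  t=0,j=0: stock 112.0000 → up 166.8800 (V=11.9800), down 86.2400 (V=0.0000). Price 7.4217; hedge Δ=0.1486, bond B=-9.2172.
The time-0 hedge costs 7.4217, which is the no-arbitrage price.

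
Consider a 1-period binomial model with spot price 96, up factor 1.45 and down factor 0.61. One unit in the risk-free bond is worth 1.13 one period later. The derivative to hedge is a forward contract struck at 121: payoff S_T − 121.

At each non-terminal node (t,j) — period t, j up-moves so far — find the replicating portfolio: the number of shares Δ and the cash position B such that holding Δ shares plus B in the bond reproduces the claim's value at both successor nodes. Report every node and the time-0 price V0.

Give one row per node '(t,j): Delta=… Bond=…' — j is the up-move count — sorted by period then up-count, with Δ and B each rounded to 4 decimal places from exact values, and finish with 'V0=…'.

No-arbitrage ⇒ martingale measure with p* = (R−d)/(u−d) = 0.6190.
At expiry t=1: V(1,0)=-62.4400, V(1,1)=18.2000
  t=0,j=0: stock 96.0000 → up 139.2000 (V=18.2000), down 58.5600 (V=-62.4400). Price -11.0796; hedge Δ=1.0000, bond B=-107.0796.
Root portfolio cost Δ·96+B reproduces V0=-11.0796.

(0,0): Delta=1.0000 Bond=-107.0796
V0=-11.0796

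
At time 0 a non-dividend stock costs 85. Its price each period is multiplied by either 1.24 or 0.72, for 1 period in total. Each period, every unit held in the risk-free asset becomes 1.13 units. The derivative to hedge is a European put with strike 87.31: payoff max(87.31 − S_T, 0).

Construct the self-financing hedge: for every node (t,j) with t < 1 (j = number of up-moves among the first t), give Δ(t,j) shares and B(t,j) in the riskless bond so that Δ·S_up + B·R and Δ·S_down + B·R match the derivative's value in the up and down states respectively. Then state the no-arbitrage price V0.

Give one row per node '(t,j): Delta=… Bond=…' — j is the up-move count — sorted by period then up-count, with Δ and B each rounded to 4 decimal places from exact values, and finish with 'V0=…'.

(0,0): Delta=-0.5907 Bond=55.0994
V0=4.8878

Under the risk-neutral measure, an up-move has probability p* = (R−d)/(u−d) = 0.7885 and values discount at R = 1.13.
Payoff layer (t=1): V(1,0)=26.1100, V(1,1)=0.0000
(0,0): S=85.0000. Δ = (V_up−V_dn)/(S_up−S_dn) = (0.0000−26.1100)/(105.4000−61.2000) = -0.5907. V = [p*·0.0000 + (1−p*)·26.1100]/1.13 = 4.8878. B = V − Δ·S = 55.0994.
Each (Δ,B) replicates both successor values, so the strategy is self-financing and V0 is arbitrage-free.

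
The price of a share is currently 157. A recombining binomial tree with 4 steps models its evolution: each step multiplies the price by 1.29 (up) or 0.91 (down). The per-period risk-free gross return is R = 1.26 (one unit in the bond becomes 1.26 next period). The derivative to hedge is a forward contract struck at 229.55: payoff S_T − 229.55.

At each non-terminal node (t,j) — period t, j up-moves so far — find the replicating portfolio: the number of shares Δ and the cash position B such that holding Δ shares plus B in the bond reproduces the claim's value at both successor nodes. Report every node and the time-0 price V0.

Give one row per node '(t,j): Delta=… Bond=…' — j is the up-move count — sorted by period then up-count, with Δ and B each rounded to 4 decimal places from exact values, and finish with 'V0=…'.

Under the risk-neutral measure, an up-move has probability p* = (R−d)/(u−d) = 0.9211 and values discount at R = 1.26.
At expiry t=4: V(4,0)=-121.8873, V(4,1)=-76.9293, V(4,2)=-13.1975, V(4,3)=77.1475, V(4,4)=205.2189
Node (3,0) S=118.3106: V=(p*·-76.9293+(1−p*)·-121.8873)/1.26=-63.8719; Δ=(-76.9293−-121.8873)/(152.6207−107.6627)=1.0000; B=V−Δ·S=-182.1825
Node (3,1) S=167.7151: V=(p*·-13.1975+(1−p*)·-76.9293)/1.26=-14.4674; Δ=(-13.1975−-76.9293)/(216.3525−152.6207)=1.0000; B=V−Δ·S=-182.1825
Node (3,2) S=237.7500: V=(p*·77.1475+(1−p*)·-13.1975)/1.26=55.5674; Δ=(77.1475−-13.1975)/(306.6975−216.3525)=1.0000; B=V−Δ·S=-182.1825
Node (3,3) S=337.0302: V=(p*·205.2189+(1−p*)·77.1475)/1.26=154.8476; Δ=(205.2189−77.1475)/(434.7689−306.6975)=1.0000; B=V−Δ·S=-182.1825
Node (2,0) S=130.0117: V=(p*·-14.4674+(1−p*)·-63.8719)/1.26=-14.5776; Δ=(-14.4674−-63.8719)/(167.7151−118.3106)=1.0000; B=V−Δ·S=-144.5893
Node (2,1) S=184.3023: V=(p*·55.5674+(1−p*)·-14.4674)/1.26=39.7130; Δ=(55.5674−-14.4674)/(237.7500−167.7151)=1.0000; B=V−Δ·S=-144.5893
Node (2,2) S=261.2637: V=(p*·154.8476+(1−p*)·55.5674)/1.26=116.6744; Δ=(154.8476−55.5674)/(337.0302−237.7500)=1.0000; B=V−Δ·S=-144.5893
Node (1,0) S=142.8700: V=(p*·39.7130+(1−p*)·-14.5776)/1.26=28.1166; Δ=(39.7130−-14.5776)/(184.3023−130.0117)=1.0000; B=V−Δ·S=-114.7534
Node (1,1) S=202.5300: V=(p*·116.6744+(1−p*)·39.7130)/1.26=87.7766; Δ=(116.6744−39.7130)/(261.2637−184.3023)=1.0000; B=V−Δ·S=-114.7534
Node (0,0) S=157.0000: V=(p*·87.7766+(1−p*)·28.1166)/1.26=65.9259; Δ=(87.7766−28.1166)/(202.5300−142.8700)=1.0000; B=V−Δ·S=-91.0741
Each (Δ,B) replicates both successor values, so the strategy is self-financing and V0 is arbitrage-free.

(0,0): Delta=1.0000 Bond=-91.0741
(1,0): Delta=1.0000 Bond=-114.7534
(1,1): Delta=1.0000 Bond=-114.7534
(2,0): Delta=1.0000 Bond=-144.5893
(2,1): Delta=1.0000 Bond=-144.5893
(2,2): Delta=1.0000 Bond=-144.5893
(3,0): Delta=1.0000 Bond=-182.1825
(3,1): Delta=1.0000 Bond=-182.1825
(3,2): Delta=1.0000 Bond=-182.1825
(3,3): Delta=1.0000 Bond=-182.1825
V0=65.9259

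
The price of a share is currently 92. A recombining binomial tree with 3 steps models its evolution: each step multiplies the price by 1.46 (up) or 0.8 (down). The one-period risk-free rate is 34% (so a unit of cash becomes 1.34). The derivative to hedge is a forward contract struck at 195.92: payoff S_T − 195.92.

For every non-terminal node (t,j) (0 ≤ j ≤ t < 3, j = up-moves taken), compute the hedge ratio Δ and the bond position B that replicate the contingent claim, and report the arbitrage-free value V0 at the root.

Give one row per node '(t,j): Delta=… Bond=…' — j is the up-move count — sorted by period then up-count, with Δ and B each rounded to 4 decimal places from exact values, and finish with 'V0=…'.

Under the risk-neutral measure, an up-move has probability p* = (R−d)/(u−d) = 0.8182 and values discount at R = 1.34.
Terminal payoffs: V(3,0)=-148.8160, V(3,1)=-109.9552, V(3,2)=-39.0342, V(3,3)=90.3965
Node (2,0) S=58.8800: V=(p*·-109.9552+(1−p*)·-148.8160)/1.34=-87.3290; Δ=(-109.9552−-148.8160)/(85.9648−47.1040)=1.0000; B=V−Δ·S=-146.2090
Node (2,1) S=107.4560: V=(p*·-39.0342+(1−p*)·-109.9552)/1.34=-38.7530; Δ=(-39.0342−-109.9552)/(156.8858−85.9648)=1.0000; B=V−Δ·S=-146.2090
Node (2,2) S=196.1072: V=(p*·90.3965+(1−p*)·-39.0342)/1.34=49.8982; Δ=(90.3965−-39.0342)/(286.3165−156.8858)=1.0000; B=V−Δ·S=-146.2090
Node (1,0) S=73.6000: V=(p*·-38.7530+(1−p*)·-87.3290)/1.34=-35.5112; Δ=(-38.7530−-87.3290)/(107.4560−58.8800)=1.0000; B=V−Δ·S=-109.1112
Node (1,1) S=134.3200: V=(p*·49.8982+(1−p*)·-38.7530)/1.34=25.2088; Δ=(49.8982−-38.7530)/(196.1072−107.4560)=1.0000; B=V−Δ·S=-109.1112
Node (0,0) S=92.0000: V=(p*·25.2088+(1−p*)·-35.5112)/1.34=10.5738; Δ=(25.2088−-35.5112)/(134.3200−73.6000)=1.0000; B=V−Δ·S=-81.4262
Self-financing check: at every node Δ·S+B equals the discounted successor values.

(0,0): Delta=1.0000 Bond=-81.4262
(1,0): Delta=1.0000 Bond=-109.1112
(1,1): Delta=1.0000 Bond=-109.1112
(2,0): Delta=1.0000 Bond=-146.2090
(2,1): Delta=1.0000 Bond=-146.2090
(2,2): Delta=1.0000 Bond=-146.2090
V0=10.5738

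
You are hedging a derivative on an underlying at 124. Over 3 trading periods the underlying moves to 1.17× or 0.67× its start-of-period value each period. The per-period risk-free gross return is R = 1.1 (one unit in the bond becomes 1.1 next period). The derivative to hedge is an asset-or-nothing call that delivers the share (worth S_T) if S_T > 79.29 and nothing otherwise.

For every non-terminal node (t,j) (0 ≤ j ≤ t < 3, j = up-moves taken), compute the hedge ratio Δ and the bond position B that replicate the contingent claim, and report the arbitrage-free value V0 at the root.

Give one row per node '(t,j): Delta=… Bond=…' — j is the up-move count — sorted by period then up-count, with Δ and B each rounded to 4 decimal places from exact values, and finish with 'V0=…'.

The replicating-portfolio and risk-neutral prices coincide; use p* = (1.1−0.67)/(1.17−0.67) = 0.8600 for the latter.
Payoff layer (t=3): V(3,0)=0.0000, V(3,1)=0.0000, V(3,2)=113.7282, V(3,3)=198.6000
(2,0): S=55.6636. Δ = (V_up−V_dn)/(S_up−S_dn) = (0.0000−0.0000)/(65.1264−37.2946) = 0.0000. V = [p*·0.0000 + (1−p*)·0.0000]/1.1 = 0.0000. B = V − Δ·S = 0.0000.
(2,1): S=97.2036. Δ = (V_up−V_dn)/(S_up−S_dn) = (113.7282−0.0000)/(113.7282−65.1264) = 2.3400. V = [p*·113.7282 + (1−p*)·0.0000]/1.1 = 88.9148. B = V − Δ·S = -138.5416.
(2,2): S=169.7436. Δ = (V_up−V_dn)/(S_up−S_dn) = (198.6000−113.7282)/(198.6000−113.7282) = 1.0000. V = [p*·198.6000 + (1−p*)·113.7282]/1.1 = 169.7436. B = V − Δ·S = 0.0000.
(1,0): S=83.0800. Δ = (V_up−V_dn)/(S_up−S_dn) = (88.9148−0.0000)/(97.2036−55.6636) = 2.1405. V = [p*·88.9148 + (1−p*)·0.0000]/1.1 = 69.5152. B = V − Δ·S = -108.3144.
(1,1): S=145.0800. Δ = (V_up−V_dn)/(S_up−S_dn) = (169.7436−88.9148)/(169.7436−97.2036) = 1.1143. V = [p*·169.7436 + (1−p*)·88.9148]/1.1 = 144.0251. B = V − Δ·S = -17.6326.
(0,0): S=124.0000. Δ = (V_up−V_dn)/(S_up−S_dn) = (144.0251−69.5152)/(145.0800−83.0800) = 1.2018. V = [p*·144.0251 + (1−p*)·69.5152]/1.1 = 121.4488. B = V − Δ·S = -27.5709.
Root portfolio cost Δ·124+B reproduces V0=121.4488.

(0,0): Delta=1.2018 Bond=-27.5709
(1,0): Delta=2.1405 Bond=-108.3144
(1,1): Delta=1.1143 Bond=-17.6326
(2,0): Delta=0.0000 Bond=0.0000
(2,1): Delta=2.3400 Bond=-138.5416
(2,2): Delta=1.0000 Bond=0.0000
V0=121.4488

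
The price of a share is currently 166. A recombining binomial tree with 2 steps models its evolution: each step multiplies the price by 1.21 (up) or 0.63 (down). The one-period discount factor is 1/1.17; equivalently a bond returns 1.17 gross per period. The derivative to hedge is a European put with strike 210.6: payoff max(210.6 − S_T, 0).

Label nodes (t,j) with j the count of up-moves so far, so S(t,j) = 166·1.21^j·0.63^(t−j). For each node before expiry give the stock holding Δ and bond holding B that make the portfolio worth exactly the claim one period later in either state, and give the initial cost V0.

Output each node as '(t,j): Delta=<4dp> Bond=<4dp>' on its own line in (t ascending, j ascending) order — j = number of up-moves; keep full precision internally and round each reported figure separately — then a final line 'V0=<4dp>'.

Risk-neutral probability p* = (R−d)/(u−d) = (1.17−0.63)/(1.21−0.63) = 0.9310.
Payoff layer (t=2): V(2,0)=144.7146, V(2,1)=84.0582, V(2,2)=0.0000
  t=1,j=0: stock 104.5800 → up 126.5418 (V=84.0582), down 65.8854 (V=144.7146). Price 75.4200; hedge Δ=-1.0000, bond B=180.0000.
  t=1,j=1: stock 200.8600 → up 243.0406 (V=0.0000), down 126.5418 (V=84.0582). Price 4.9548; hedge Δ=-0.7215, bond B=149.8827.
  t=0,j=0: stock 166.0000 → up 200.8600 (V=4.9548), down 104.5800 (V=75.4200). Price 8.3884; hedge Δ=-0.7319, bond B=129.8802.
Self-financing check: at every node Δ·S+B equals the discounted successor values.

(0,0): Delta=-0.7319 Bond=129.8802
(1,0): Delta=-1.0000 Bond=180.0000
(1,1): Delta=-0.7215 Bond=149.8827
V0=8.3884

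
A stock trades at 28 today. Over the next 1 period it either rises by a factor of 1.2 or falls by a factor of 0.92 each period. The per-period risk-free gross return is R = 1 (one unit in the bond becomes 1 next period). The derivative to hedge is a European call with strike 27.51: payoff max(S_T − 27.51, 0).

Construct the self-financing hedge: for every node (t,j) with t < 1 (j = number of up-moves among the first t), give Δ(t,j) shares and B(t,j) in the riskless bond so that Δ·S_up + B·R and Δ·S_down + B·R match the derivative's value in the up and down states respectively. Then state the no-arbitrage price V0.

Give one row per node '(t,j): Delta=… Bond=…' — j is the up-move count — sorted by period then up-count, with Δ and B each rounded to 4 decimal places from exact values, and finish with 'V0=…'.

(0,0): Delta=0.7768 Bond=-20.0100
V0=1.7400

The replicating-portfolio and risk-neutral prices coincide; use p* = (1−0.92)/(1.2−0.92) = 0.2857 for the latter.
Terminal values V(1,·): V(1,0)=0.0000, V(1,1)=6.0900
(0,0): S=28.0000. Δ = (V_up−V_dn)/(S_up−S_dn) = (6.0900−0.0000)/(33.6000−25.7600) = 0.7768. V = [p*·6.0900 + (1−p*)·0.0000]/1 = 1.7400. B = V − Δ·S = -20.0100.
Each (Δ,B) replicates both successor values, so the strategy is self-financing and V0 is arbitrage-free.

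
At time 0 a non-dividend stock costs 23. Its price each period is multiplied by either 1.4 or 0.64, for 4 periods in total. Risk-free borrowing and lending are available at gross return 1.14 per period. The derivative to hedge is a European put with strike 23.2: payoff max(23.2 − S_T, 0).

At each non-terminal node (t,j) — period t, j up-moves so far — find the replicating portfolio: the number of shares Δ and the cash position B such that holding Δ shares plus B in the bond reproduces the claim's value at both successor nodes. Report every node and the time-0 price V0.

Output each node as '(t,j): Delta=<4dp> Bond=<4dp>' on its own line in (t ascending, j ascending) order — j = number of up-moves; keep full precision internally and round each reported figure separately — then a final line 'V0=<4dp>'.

Since d<R<u, set p* = (R−d)/(u−d) = 0.6579; price each node as the discounted p*-expectation of its children.
Terminal payoffs: V(4,0)=19.3412, V(4,1)=14.7590, V(4,2)=4.7352, V(4,3)=0.0000, V(4,4)=0.0000
(3,0): S=6.0293. Δ = (V_up−V_dn)/(S_up−S_dn) = (14.7590−19.3412)/(8.4410−3.8588) = -1.0000. V = [p*·14.7590 + (1−p*)·19.3412]/1.14 = 14.3216. B = V − Δ·S = 20.3509.
(3,1): S=13.1891. Δ = (V_up−V_dn)/(S_up−S_dn) = (4.7352−14.7590)/(18.4648−8.4410) = -1.0000. V = [p*·4.7352 + (1−p*)·14.7590]/1.14 = 7.1618. B = V − Δ·S = 20.3509.
(3,2): S=28.8512. Δ = (V_up−V_dn)/(S_up−S_dn) = (0.0000−4.7352)/(40.3917−18.4648) = -0.2160. V = [p*·0.0000 + (1−p*)·4.7352]/1.14 = 1.4210. B = V − Δ·S = 7.6516.
(3,3): S=63.1120. Δ = (V_up−V_dn)/(S_up−S_dn) = (0.0000−0.0000)/(88.3568−40.3917) = 0.0000. V = [p*·0.0000 + (1−p*)·0.0000]/1.14 = 0.0000. B = V − Δ·S = 0.0000.
(2,0): S=9.4208. Δ = (V_up−V_dn)/(S_up−S_dn) = (7.1618−14.3216)/(13.1891−6.0293) = -1.0000. V = [p*·7.1618 + (1−p*)·14.3216]/1.14 = 8.4308. B = V − Δ·S = 17.8516.
(2,1): S=20.6080. Δ = (V_up−V_dn)/(S_up−S_dn) = (1.4210−7.1618)/(28.8512−13.1891) = -0.3665. V = [p*·1.4210 + (1−p*)·7.1618]/1.14 = 2.9693. B = V − Δ·S = 10.5229.
(2,2): S=45.0800. Δ = (V_up−V_dn)/(S_up−S_dn) = (0.0000−1.4210)/(63.1120−28.8512) = -0.0415. V = [p*·0.0000 + (1−p*)·1.4210]/1.14 = 0.4264. B = V − Δ·S = 2.2962.
(1,0): S=14.7200. Δ = (V_up−V_dn)/(S_up−S_dn) = (2.9693−8.4308)/(20.6080−9.4208) = -0.4882. V = [p*·2.9693 + (1−p*)·8.4308]/1.14 = 4.2436. B = V − Δ·S = 11.4299.
(1,1): S=32.2000. Δ = (V_up−V_dn)/(S_up−S_dn) = (0.4264−2.9693)/(45.0800−20.6080) = -0.1039. V = [p*·0.4264 + (1−p*)·2.9693]/1.14 = 1.1371. B = V − Δ·S = 4.4830.
(0,0): S=23.0000. Δ = (V_up−V_dn)/(S_up−S_dn) = (1.1371−4.2436)/(32.2000−14.7200) = -0.1777. V = [p*·1.1371 + (1−p*)·4.2436]/1.14 = 1.9297. B = V − Δ·S = 6.0171.
The time-0 hedge costs 1.9297, which is the no-arbitrage price.

(0,0): Delta=-0.1777 Bond=6.0171
(1,0): Delta=-0.4882 Bond=11.4299
(1,1): Delta=-0.1039 Bond=4.4830
(2,0): Delta=-1.0000 Bond=17.8516
(2,1): Delta=-0.3665 Bond=10.5229
(2,2): Delta=-0.0415 Bond=2.2962
(3,0): Delta=-1.0000 Bond=20.3509
(3,1): Delta=-1.0000 Bond=20.3509
(3,2): Delta=-0.2160 Bond=7.6516
(3,3): Delta=0.0000 Bond=0.0000
V0=1.9297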